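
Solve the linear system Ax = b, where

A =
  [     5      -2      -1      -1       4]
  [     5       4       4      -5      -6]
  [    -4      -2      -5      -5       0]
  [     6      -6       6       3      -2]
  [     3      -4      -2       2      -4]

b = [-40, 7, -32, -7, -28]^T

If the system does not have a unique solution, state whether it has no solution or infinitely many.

x_1 = -4, x_2 = 4, x_3 = 5, x_4 = 3, x_5 = -1

Row-reduce the augmented matrix:
R1 ← R1 / (5).
R2 ← R2 − 5·R1.
R3 ← R3 + 4·R1.
R4 ← R4 − 6·R1.
R5 ← R5 − 3·R1.
R2 ← R2 / (6).
R1 ← R1 + 2/5·R2.
R3 ← R3 + 18/5·R2.
R4 ← R4 + 18/5·R2.
R5 ← R5 + 14/5·R2.
R3 ← R3 / (-14/5).
R1 ← R1 − 2/15·R3.
R2 ← R2 − 5/6·R3.
R4 ← R4 − 51/5·R3.
R5 ← R5 − 14/15·R3.
R4 ← R4 / (-393/14).
R1 ← R1 + 6/7·R4.
R2 ← R2 + 87/28·R4.
R3 ← R3 − 41/14·R4.
R5 ← R5 + 2·R4.
R5 ← R5 / (-4072/393).
R1 ← R1 − 92/131·R5.
R2 ← R2 − 6/131·R5.
R3 ← R3 + 550/393·R5.
R4 ← R4 − 322/393·R5.
Reading off the reduced rows gives x_1 = -4, x_2 = 4, x_3 = 5, x_4 = 3, x_5 = -1.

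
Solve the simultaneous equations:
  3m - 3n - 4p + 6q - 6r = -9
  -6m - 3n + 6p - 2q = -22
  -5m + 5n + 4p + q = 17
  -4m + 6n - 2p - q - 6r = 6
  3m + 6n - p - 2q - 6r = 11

m = 1, n = 4, p = 0, q = 2, r = 2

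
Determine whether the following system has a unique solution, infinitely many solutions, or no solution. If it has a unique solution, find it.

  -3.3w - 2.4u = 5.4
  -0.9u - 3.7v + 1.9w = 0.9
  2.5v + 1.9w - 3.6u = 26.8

Row-reduce the augmented matrix:
R1 ← R1 / (-12/5).
R2 ← R2 + 9/10·R1.
R3 ← R3 + 18/5·R1.
R2 ← R2 / (-37/10).
R3 ← R3 − 5/2·R2.
R3 ← R3 / (26551/2960).
R1 ← R1 − 11/8·R3.
R2 ← R2 + 251/296·R3.
Reading off the reduced rows gives u = -5, v = 2, w = 2.

u = -5, v = 2, w = 2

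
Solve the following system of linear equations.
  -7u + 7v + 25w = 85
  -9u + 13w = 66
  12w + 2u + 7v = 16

Row-reduce:
R1 ← R1 / (-7).
R2 ← R2 + 9·R1.
R3 ← R3 − 2·R1.
R2 ← R2 / (-9).
R1 ← R1 + 1·R2.
R3 ← R3 − 9·R2.
Row 3 reduces to 0 = -3, a contradiction. The system is inconsistent.

no solution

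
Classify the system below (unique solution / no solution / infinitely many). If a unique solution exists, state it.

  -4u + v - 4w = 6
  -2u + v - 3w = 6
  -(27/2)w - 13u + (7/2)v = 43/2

Row-reduce:
R1 ← R1 / (-4).
R2 ← R2 + 2·R1.
R3 ← R3 + 13·R1.
R2 ← R2 / (1/2).
R1 ← R1 + 1/4·R2.
R3 ← R3 − 1/4·R2.
Row 3 reduces to 0 = 1/2, a contradiction. The system is inconsistent.

no solution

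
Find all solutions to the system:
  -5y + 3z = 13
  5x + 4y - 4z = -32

infinitely many solutions

Row-reduce:
Swap R1 and R2.
R1 ← R1 / (5).
R2 ← R2 / (-5).
R1 ← R1 − 4/5·R2.
Rank is 2 with 3 unknowns, leaving z free.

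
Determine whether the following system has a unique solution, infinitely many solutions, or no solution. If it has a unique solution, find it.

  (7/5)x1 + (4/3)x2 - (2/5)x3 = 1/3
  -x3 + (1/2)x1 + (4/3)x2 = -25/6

Row-reduce:
R1 ← R1 / (7/5).
R2 ← R2 − 1/2·R1.
R2 ← R2 / (6/7).
R1 ← R1 − 20/21·R2.
Rank is 2 with 3 unknowns, leaving x3 free.

infinitely many solutions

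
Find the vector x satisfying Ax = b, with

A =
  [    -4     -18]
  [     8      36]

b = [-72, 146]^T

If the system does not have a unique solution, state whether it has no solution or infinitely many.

Row-reduce:
R1 ← R1 / (-4).
R2 ← R2 − 8·R1.
Row 2 reduces to 0 = 2, a contradiction. The system is inconsistent.

no solution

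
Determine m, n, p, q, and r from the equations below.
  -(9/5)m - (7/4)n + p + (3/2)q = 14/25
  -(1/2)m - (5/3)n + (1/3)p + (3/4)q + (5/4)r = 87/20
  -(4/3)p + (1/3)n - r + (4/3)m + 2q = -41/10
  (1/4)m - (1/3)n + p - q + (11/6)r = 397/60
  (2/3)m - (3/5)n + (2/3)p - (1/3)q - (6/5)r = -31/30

m = 4/5, n = -1, p = 1, q = -1/2, r = 5/2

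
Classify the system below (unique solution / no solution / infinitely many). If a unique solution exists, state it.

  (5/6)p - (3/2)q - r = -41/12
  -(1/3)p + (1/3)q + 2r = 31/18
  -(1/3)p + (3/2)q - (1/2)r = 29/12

p = -1/2, q = 5/3, r = 1/2

Row-reduce the augmented matrix:
R1 ← R1 / (5/6).
R2 ← R2 + 1/3·R1.
R3 ← R3 + 1/3·R1.
R2 ← R2 / (-4/15).
R1 ← R1 + 9/5·R2.
R3 ← R3 − 9/10·R2.
R3 ← R3 / (9/2).
R1 ← R1 + 12·R3.
R2 ← R2 + 6·R3.
Reading off the reduced rows gives p = -1/2, q = 5/3, r = 1/2.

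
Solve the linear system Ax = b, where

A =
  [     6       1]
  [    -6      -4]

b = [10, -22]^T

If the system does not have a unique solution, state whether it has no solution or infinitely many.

From equation 1: x_2 = 10 − 6·x_1.
Substitute into equation 2 and solve: x_1 = 1.
Then x_2 = 4.

x_1 = 1, x_2 = 4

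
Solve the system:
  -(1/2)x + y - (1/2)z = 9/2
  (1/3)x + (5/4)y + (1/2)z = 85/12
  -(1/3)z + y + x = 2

x = -2, y = 5, z = 3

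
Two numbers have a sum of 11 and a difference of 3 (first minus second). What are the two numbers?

first number: 7, second number: 4

Let x = first number, y = second number.
  x + y = 11
  x - y = 3
From equation 1: x = 11 − y.
Substitute into equation 2 and solve: y = 4.
Then x = 7.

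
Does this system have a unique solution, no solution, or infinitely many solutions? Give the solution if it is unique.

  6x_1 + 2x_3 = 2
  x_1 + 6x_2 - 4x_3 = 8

infinitely many solutions

Row-reduce:
R1 ← R1 / (6).
R2 ← R2 − 1·R1.
R2 ← R2 / (6).
Rank is 2 with 3 unknowns, leaving x_3 free.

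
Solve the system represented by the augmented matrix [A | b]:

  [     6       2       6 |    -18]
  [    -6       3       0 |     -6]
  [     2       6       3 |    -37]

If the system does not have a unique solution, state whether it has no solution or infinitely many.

Row-reduce the augmented matrix:
R1 ← R1 / (6).
R2 ← R2 + 6·R1.
R3 ← R3 − 2·R1.
R2 ← R2 / (5).
R1 ← R1 − 1/3·R2.
R3 ← R3 − 16/3·R2.
R3 ← R3 / (-27/5).
R1 ← R1 − 3/5·R3.
R2 ← R2 − 6/5·R3.
Reading off the reduced rows gives x_1 = -2, x_2 = -6, x_3 = 1.

x_1 = -2, x_2 = -6, x_3 = 1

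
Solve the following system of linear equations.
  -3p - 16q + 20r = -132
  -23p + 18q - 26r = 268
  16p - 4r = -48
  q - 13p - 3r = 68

Row-reduce the augmented matrix:
R1 ← R1 / (-3).
R2 ← R2 + 23·R1.
R3 ← R3 − 16·R1.
R4 ← R4 + 13·R1.
R2 ← R2 / (422/3).
R1 ← R1 − 16/3·R2.
R3 ← R3 + 256/3·R2.
R4 ← R4 − 211/3·R2.
R3 ← R3 / (-1292/211).
R1 ← R1 − 28/211·R3.
R2 ← R2 + 269/211·R3.
R4 reduces to 0 = 0, so the extra equation is consistent.
Reading off the reduced rows gives p = -4, q = 4, r = -4.

p = -4, q = 4, r = -4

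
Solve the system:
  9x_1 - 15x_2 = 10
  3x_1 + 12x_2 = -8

x_1 = 0, x_2 = -2/3

Row-reduce the augmented matrix:
R1 ← R1 / (9).
R2 ← R2 − 3·R1.
R2 ← R2 / (17).
R1 ← R1 + 5/3·R2.
Reading off the reduced rows gives x_1 = 0, x_2 = -2/3.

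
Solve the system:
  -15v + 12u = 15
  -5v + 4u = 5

infinitely many solutions

Row-reduce:
R1 ← R1 / (12).
R2 ← R2 − 4·R1.
Rank is 1 with 2 unknowns, leaving v free.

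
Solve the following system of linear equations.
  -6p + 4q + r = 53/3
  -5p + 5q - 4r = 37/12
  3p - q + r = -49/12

p = -2, q = 3/4, r = 8/3

Row-reduce the augmented matrix:
R1 ← R1 / (-6).
R2 ← R2 + 5·R1.
R3 ← R3 − 3·R1.
R2 ← R2 / (5/3).
R1 ← R1 + 2/3·R2.
R3 ← R3 − 1·R2.
R3 ← R3 / (22/5).
R1 ← R1 + 21/10·R3.
R2 ← R2 + 29/10·R3.
Reading off the reduced rows gives p = -2, q = 3/4, r = 8/3.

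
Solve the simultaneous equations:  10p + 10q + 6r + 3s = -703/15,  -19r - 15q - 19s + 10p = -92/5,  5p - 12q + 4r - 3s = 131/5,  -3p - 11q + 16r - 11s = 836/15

p = -8/3, q = -3, r = 4/3, s = 3/5

Row-reduce the augmented matrix:
R1 ← R1 / (10).
R2 ← R2 − 10·R1.
R3 ← R3 − 5·R1.
R4 ← R4 + 3·R1.
R2 ← R2 / (-25).
R1 ← R1 − 1·R2.
R3 ← R3 + 17·R2.
R4 ← R4 + 8·R2.
R3 ← R3 / (18).
R1 ← R1 + 2/5·R3.
R2 ← R2 − 1·R3.
R4 ← R4 − 129/5·R3.
R4 ← R4 / (-27079/1500).
R1 ← R1 + 391/1125·R4.
R2 ← R2 − 269/900·R4.
R3 ← R3 − 523/900·R4.
Reading off the reduced rows gives p = -8/3, q = -3, r = 4/3, s = 3/5.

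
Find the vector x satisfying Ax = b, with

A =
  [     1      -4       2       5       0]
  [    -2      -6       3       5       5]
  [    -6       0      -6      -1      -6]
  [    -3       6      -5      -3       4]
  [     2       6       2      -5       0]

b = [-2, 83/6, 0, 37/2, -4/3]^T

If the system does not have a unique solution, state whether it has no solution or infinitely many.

x_1 = -8/3, x_2 = 4/3, x_3 = 1/2, x_4 = 1, x_5 = 2

Row-reduce the augmented matrix:
R2 ← R2 + 2·R1.
R3 ← R3 + 6·R1.
R4 ← R4 + 3·R1.
R5 ← R5 − 2·R1.
R2 ← R2 / (-14).
R1 ← R1 + 4·R2.
R3 ← R3 + 24·R2.
R4 ← R4 + 6·R2.
R5 ← R5 − 14·R2.
R3 ← R3 / (-6).
R2 ← R2 + 1/2·R3.
R4 ← R4 + 2·R3.
R5 ← R5 − 5·R3.
R4 ← R4 / (94/21).
R1 ← R1 − 5/7·R4.
R2 ← R2 + 113/84·R4.
R3 ← R3 + 23/42·R4.
R5 ← R5 − 115/42·R4.
R5 ← R5 / (-45/4).
R1 ← R1 + 5/2·R5.
R2 ← R2 − 23/8·R5.
R3 ← R3 − 13/4·R5.
R4 ← R4 − 3/2·R5.
Reading off the reduced rows gives x_1 = -8/3, x_2 = 4/3, x_3 = 1/2, x_4 = 1, x_5 = 2.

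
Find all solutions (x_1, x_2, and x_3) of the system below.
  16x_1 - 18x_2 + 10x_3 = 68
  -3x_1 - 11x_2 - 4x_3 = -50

Row-reduce:
R1 ← R1 / (16).
R2 ← R2 + 3·R1.
R2 ← R2 / (-115/8).
R1 ← R1 + 9/8·R2.
Rank is 2 with 3 unknowns, leaving x_3 free.

infinitely many solutions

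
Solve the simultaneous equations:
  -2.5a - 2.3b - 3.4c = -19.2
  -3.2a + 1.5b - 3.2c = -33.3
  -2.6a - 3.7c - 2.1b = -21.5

Row-reduce the augmented matrix:
R1 ← R1 / (-5/2).
R2 ← R2 + 16/5·R1.
R3 ← R3 + 13/5·R1.
R2 ← R2 / (1111/250).
R1 ← R1 − 23/25·R2.
R3 ← R3 − 73/250·R2.
R3 ← R3 / (-2663/11110).
R1 ← R1 − 1246/1111·R3.
R2 ← R2 − 288/1111·R3.
Reading off the reduced rows gives a = 5, b = -3, c = 4.

a = 5, b = -3, c = 4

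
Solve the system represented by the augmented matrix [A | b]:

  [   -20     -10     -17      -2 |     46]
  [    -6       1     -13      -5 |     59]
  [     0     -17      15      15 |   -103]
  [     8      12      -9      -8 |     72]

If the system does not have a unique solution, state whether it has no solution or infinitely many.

infinitely many solutions

Row-reduce:
R1 ← R1 / (-20).
R2 ← R2 + 6·R1.
R4 ← R4 − 8·R1.
R2 ← R2 / (4).
R1 ← R1 − 1/2·R2.
R3 ← R3 + 17·R2.
R4 ← R4 − 8·R2.
R3 ← R3 / (-743/40).
R1 ← R1 − 147/80·R3.
R2 ← R2 + 79/40·R3.
Rank is 3 with 4 unknowns, leaving x_4 free.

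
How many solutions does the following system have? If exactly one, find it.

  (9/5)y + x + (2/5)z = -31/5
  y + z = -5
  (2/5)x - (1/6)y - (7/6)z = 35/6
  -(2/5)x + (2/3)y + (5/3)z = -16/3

no solution

Row-reduce:
R3 ← R3 − 2/5·R1.
R4 ← R4 + 2/5·R1.
R1 ← R1 − 9/5·R2.
R3 ← R3 + 133/150·R2.
R4 ← R4 − 104/75·R2.
R3 ← R3 / (-11/25).
R1 ← R1 + 7/5·R3.
R2 ← R2 − 1·R3.
R4 ← R4 − 11/25·R3.
Row 4 reduces to 0 = 3, a contradiction. The system is inconsistent.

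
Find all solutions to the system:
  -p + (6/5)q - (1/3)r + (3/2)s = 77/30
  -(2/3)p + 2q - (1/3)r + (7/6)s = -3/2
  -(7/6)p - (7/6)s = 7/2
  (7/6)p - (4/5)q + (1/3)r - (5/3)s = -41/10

no solution

Row-reduce:
R1 ← R1 / (-1).
R2 ← R2 + 2/3·R1.
R3 ← R3 + 7/6·R1.
R4 ← R4 − 7/6·R1.
R2 ← R2 / (6/5).
R1 ← R1 + 6/5·R2.
R3 ← R3 + 7/5·R2.
R4 ← R4 − 3/5·R2.
R3 ← R3 / (7/27).
R1 ← R1 − 2/9·R3.
R2 ← R2 + 5/54·R3.
Row 4 reduces to 0 = 1/2, a contradiction. The system is inconsistent.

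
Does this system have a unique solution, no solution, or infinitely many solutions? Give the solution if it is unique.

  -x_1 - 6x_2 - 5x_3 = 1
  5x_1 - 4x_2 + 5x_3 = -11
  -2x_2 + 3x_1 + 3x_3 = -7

Row-reduce the augmented matrix:
R1 ← R1 / (-1).
R2 ← R2 − 5·R1.
R3 ← R3 − 3·R1.
R2 ← R2 / (-34).
R1 ← R1 − 6·R2.
R3 ← R3 + 20·R2.
R3 ← R3 / (-4/17).
R1 ← R1 − 25/17·R3.
R2 ← R2 − 10/17·R3.
Reading off the reduced rows gives x_1 = -5, x_2 = -1, x_3 = 2.

x_1 = -5, x_2 = -1, x_3 = 2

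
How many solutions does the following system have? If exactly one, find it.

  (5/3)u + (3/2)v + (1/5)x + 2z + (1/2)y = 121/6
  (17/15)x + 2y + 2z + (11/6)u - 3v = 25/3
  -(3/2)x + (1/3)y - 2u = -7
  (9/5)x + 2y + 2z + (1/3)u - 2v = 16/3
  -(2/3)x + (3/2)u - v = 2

no solution

Row-reduce:
R1 ← R1 / (1/5).
R2 ← R2 − 17/15·R1.
R3 ← R3 + 3/2·R1.
R4 ← R4 − 9/5·R1.
R5 ← R5 + 2/3·R1.
R2 ← R2 / (-5/6).
R1 ← R1 − 5/2·R2.
R3 ← R3 − 49/12·R2.
R4 ← R4 + 5/2·R2.
R5 ← R5 − 5/3·R2.
R3 ← R3 / (-461/15).
R1 ← R1 + 18·R3.
R2 ← R2 − 56/5·R3.
R4 ← R4 − 12·R3.
R5 ← R5 + 12·R3.
R4 ← R4 / (-6349/2766).
R1 ← R1 − 550/461·R4.
R2 ← R2 + 291/461·R4.
R3 ← R3 − 4823/5532·R4.
R5 ← R5 − 6349/2766·R4.
Row 5 reduces to 0 = -1, a contradiction. The system is inconsistent.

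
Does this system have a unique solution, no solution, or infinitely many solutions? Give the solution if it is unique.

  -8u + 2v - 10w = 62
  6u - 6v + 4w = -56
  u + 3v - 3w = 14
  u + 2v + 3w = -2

Row-reduce:
R1 ← R1 / (-8).
R2 ← R2 − 6·R1.
R3 ← R3 − 1·R1.
R4 ← R4 − 1·R1.
R2 ← R2 / (-9/2).
R1 ← R1 + 1/4·R2.
R3 ← R3 − 13/4·R2.
R4 ← R4 − 9/4·R2.
R3 ← R3 / (-61/9).
R1 ← R1 − 13/9·R3.
R2 ← R2 − 7/9·R3.
Row 4 reduces to 0 = 1, a contradiction. The system is inconsistent.

no solution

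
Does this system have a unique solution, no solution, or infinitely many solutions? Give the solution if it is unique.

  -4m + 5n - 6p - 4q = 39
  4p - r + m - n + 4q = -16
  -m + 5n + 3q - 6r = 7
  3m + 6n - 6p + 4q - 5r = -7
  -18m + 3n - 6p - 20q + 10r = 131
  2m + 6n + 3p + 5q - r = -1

m = -4, n = 3, p = 0, q = -2, r = 1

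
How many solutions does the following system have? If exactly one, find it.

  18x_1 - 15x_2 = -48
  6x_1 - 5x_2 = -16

infinitely many solutions

Row-reduce:
R1 ← R1 / (18).
R2 ← R2 − 6·R1.
Rank is 1 with 2 unknowns, leaving x_2 free.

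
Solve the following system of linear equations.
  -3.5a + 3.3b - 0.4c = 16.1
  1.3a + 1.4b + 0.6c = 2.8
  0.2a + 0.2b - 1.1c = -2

a = -2, b = 3, c = 2

Row-reduce the augmented matrix:
R1 ← R1 / (-7/2).
R2 ← R2 − 13/10·R1.
R3 ← R3 − 1/5·R1.
R2 ← R2 / (919/350).
R1 ← R1 + 33/35·R2.
R3 ← R3 − 68/175·R2.
R3 ← R3 / (-10933/9190).
R1 ← R1 − 254/919·R3.
R2 ← R2 − 158/919·R3.
Reading off the reduced rows gives a = -2, b = 3, c = 2.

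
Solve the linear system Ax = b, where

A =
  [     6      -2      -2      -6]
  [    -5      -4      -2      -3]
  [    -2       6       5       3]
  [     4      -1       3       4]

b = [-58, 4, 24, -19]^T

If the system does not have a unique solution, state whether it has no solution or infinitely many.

x_1 = -5, x_2 = 4, x_3 = -5, x_4 = 5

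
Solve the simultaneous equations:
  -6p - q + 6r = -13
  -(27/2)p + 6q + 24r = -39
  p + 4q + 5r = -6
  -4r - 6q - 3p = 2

no solution

Row-reduce:
R1 ← R1 / (-6).
R2 ← R2 + 27/2·R1.
R3 ← R3 − 1·R1.
R4 ← R4 + 3·R1.
R2 ← R2 / (33/4).
R1 ← R1 − 1/6·R2.
R3 ← R3 − 23/6·R2.
R4 ← R4 + 11/2·R2.
R3 ← R3 / (37/33).
R1 ← R1 + 40/33·R3.
R2 ← R2 − 14/11·R3.
Row 4 reduces to 0 = 2, a contradiction. The system is inconsistent.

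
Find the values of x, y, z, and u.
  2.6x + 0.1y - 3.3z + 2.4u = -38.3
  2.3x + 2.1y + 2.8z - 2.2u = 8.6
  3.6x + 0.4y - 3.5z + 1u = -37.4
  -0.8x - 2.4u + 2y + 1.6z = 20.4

x = -5, y = -1, z = 4, u = -5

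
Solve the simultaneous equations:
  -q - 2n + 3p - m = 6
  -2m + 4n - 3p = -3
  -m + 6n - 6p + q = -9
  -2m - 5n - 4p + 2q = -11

Row-reduce:
R1 ← R1 / (-1).
R2 ← R2 + 2·R1.
R3 ← R3 + 1·R1.
R4 ← R4 + 2·R1.
R2 ← R2 / (8).
R1 ← R1 − 2·R2.
R3 ← R3 − 8·R2.
R4 ← R4 + 1·R2.
Swap R3 and R4.
R3 ← R3 / (-89/8).
R1 ← R1 + 3/4·R3.
R2 ← R2 + 9/8·R3.
Rank is 3 with 4 unknowns, leaving q free.

infinitely many solutions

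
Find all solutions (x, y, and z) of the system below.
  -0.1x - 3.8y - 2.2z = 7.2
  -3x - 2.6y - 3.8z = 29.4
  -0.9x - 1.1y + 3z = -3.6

x = -6, y = 0, z = -3

Row-reduce the augmented matrix:
R1 ← R1 / (-1/10).
R2 ← R2 + 3·R1.
R3 ← R3 + 9/10·R1.
R2 ← R2 / (557/5).
R1 ← R1 − 38·R2.
R3 ← R3 − 331/10·R2.
R3 ← R3 / (4811/1114).
R1 ← R1 − 436/557·R3.
R2 ← R2 − 311/557·R3.
Reading off the reduced rows gives x = -6, y = 0, z = -3.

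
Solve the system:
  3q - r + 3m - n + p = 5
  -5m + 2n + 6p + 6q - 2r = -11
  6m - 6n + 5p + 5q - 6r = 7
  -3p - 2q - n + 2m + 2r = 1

infinitely many solutions

Row-reduce:
R1 ← R1 / (3).
R2 ← R2 + 5·R1.
R3 ← R3 − 6·R1.
R4 ← R4 − 2·R1.
R2 ← R2 / (1/3).
R1 ← R1 + 1/3·R2.
R3 ← R3 + 4·R2.
R4 ← R4 + 1/3·R2.
R3 ← R3 / (95).
R1 ← R1 − 8·R3.
R2 ← R2 − 23·R3.
R4 ← R4 − 4·R3.
R4 ← R4 / (141/95).
R1 ← R1 − 92/95·R4.
R2 ← R2 − 122/95·R4.
R3 ← R3 − 131/95·R4.
Rank is 4 with 5 unknowns, leaving r free.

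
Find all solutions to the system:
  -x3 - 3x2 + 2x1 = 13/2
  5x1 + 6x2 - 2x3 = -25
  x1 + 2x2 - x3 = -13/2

Row-reduce the augmented matrix:
R1 ← R1 / (2).
R2 ← R2 − 5·R1.
R3 ← R3 − 1·R1.
R2 ← R2 / (27/2).
R1 ← R1 + 3/2·R2.
R3 ← R3 − 7/2·R2.
R3 ← R3 / (-17/27).
R1 ← R1 + 4/9·R3.
R2 ← R2 − 1/27·R3.
Reading off the reduced rows gives x1 = -2, x2 = -3, x3 = -3/2.

x1 = -2, x2 = -3, x3 = -3/2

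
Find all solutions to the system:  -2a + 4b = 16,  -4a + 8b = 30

Row-reduce:
R1 ← R1 / (-2).
R2 ← R2 + 4·R1.
Row 2 reduces to 0 = -2, a contradiction. The system is inconsistent.

no solution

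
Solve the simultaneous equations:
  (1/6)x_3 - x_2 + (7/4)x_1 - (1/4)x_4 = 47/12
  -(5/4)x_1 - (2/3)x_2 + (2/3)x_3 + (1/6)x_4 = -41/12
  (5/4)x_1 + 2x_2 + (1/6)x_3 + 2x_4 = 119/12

infinitely many solutions

Row-reduce:
R1 ← R1 / (7/4).
R2 ← R2 + 5/4·R1.
R3 ← R3 − 5/4·R1.
R2 ← R2 / (-29/21).
R1 ← R1 + 4/7·R2.
R3 ← R3 − 19/7·R2.
R3 ← R3 / (277/174).
R1 ← R1 + 20/87·R3.
R2 ← R2 + 33/58·R3.
Rank is 3 with 4 unknowns, leaving x_4 free.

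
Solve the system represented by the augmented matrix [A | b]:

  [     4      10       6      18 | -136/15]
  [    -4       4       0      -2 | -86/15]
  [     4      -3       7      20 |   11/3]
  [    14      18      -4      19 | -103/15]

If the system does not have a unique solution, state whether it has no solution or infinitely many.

Row-reduce the augmented matrix:
R1 ← R1 / (4).
R2 ← R2 + 4·R1.
R3 ← R3 − 4·R1.
R4 ← R4 − 14·R1.
R2 ← R2 / (14).
R1 ← R1 − 5/2·R2.
R3 ← R3 + 13·R2.
R4 ← R4 + 17·R2.
R3 ← R3 / (46/7).
R1 ← R1 − 3/7·R3.
R2 ← R2 − 3/7·R3.
R4 ← R4 + 124/7·R3.
R4 ← R4 / (480/23).
R1 ← R1 − 25/46·R4.
R2 ← R2 − 1/23·R4.
R3 ← R3 − 59/23·R4.
Reading off the reduced rows gives x_1 = 1/3, x_2 = -1, x_3 = -2/3, x_4 = 1/5.

x_1 = 1/3, x_2 = -1, x_3 = -2/3, x_4 = 1/5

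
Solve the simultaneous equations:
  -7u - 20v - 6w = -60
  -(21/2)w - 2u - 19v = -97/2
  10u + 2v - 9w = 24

no solution

Row-reduce:
R1 ← R1 / (-7).
R2 ← R2 + 2·R1.
R3 ← R3 − 10·R1.
R2 ← R2 / (-93/7).
R1 ← R1 − 20/7·R2.
R3 ← R3 + 186/7·R2.
Row 3 reduces to 0 = 1, a contradiction. The system is inconsistent.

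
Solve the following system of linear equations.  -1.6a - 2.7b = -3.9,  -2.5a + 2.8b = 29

a = -6, b = 5

Row-reduce the augmented matrix:
R1 ← R1 / (-8/5).
R2 ← R2 + 5/2·R1.
R2 ← R2 / (1123/160).
R1 ← R1 − 27/16·R2.
Reading off the reduced rows gives a = -6, b = 5.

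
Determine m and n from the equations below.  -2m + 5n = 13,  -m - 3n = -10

m = 1, n = 3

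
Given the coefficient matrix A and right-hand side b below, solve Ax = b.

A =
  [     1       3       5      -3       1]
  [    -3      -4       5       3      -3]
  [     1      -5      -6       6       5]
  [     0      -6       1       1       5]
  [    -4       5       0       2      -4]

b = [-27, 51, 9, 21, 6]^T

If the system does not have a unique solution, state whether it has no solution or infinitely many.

x_1 = -6, x_2 = -6, x_3 = 0, x_4 = 0, x_5 = -3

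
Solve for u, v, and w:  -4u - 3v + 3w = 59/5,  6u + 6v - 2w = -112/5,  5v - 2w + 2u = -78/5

u = -1, v = -14/5, w = -1/5

Row-reduce the augmented matrix:
R1 ← R1 / (-4).
R2 ← R2 − 6·R1.
R3 ← R3 − 2·R1.
R2 ← R2 / (3/2).
R1 ← R1 − 3/4·R2.
R3 ← R3 − 7/2·R2.
R3 ← R3 / (-19/3).
R1 ← R1 + 2·R3.
R2 ← R2 − 5/3·R3.
Reading off the reduced rows gives u = -1, v = -14/5, w = -1/5.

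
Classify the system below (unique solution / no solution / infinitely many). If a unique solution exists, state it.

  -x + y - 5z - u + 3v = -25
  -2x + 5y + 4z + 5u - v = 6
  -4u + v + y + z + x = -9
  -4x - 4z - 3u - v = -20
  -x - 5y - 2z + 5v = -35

x = 5, y = 0, z = 0, u = 2, v = -6

Row-reduce the augmented matrix:
R1 ← R1 / (-1).
R2 ← R2 + 2·R1.
R3 ← R3 − 1·R1.
R4 ← R4 + 4·R1.
R5 ← R5 + 1·R1.
R2 ← R2 / (3).
R1 ← R1 + 1·R2.
R3 ← R3 − 2·R2.
R4 ← R4 + 4·R2.
R5 ← R5 + 6·R2.
R3 ← R3 / (-40/3).
R1 ← R1 − 29/3·R3.
R2 ← R2 − 14/3·R3.
R4 ← R4 − 104/3·R3.
R5 ← R5 − 31·R3.
R4 ← R4 / (-74/5).
R1 ← R1 + 147/40·R4.
R2 ← R2 + 21/20·R4.
R3 ← R3 − 29/40·R4.
R5 ← R5 + 299/40·R4.
R5 ← R5 / (4765/592).
R1 ← R1 − 533/592·R5.
R2 ← R2 − 203/296·R5.
R3 ← R3 + 379/592·R5.
R4 ← R4 + 1/74·R5.
Reading off the reduced rows gives x = 5, y = 0, z = 0, u = 2, v = -6.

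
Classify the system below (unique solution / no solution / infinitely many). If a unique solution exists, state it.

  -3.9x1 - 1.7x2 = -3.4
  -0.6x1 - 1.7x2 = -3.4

x1 = 0, x2 = 2

Row-reduce the augmented matrix:
R1 ← R1 / (-39/10).
R2 ← R2 + 3/5·R1.
R2 ← R2 / (-187/130).
R1 ← R1 − 17/39·R2.
Reading off the reduced rows gives x1 = 0, x2 = 2.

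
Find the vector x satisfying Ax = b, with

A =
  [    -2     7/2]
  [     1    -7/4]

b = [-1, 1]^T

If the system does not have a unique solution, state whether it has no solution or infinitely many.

Row-reduce:
R1 ← R1 / (-2).
R2 ← R2 − 1·R1.
Row 2 reduces to 0 = 1/2, a contradiction. The system is inconsistent.

no solution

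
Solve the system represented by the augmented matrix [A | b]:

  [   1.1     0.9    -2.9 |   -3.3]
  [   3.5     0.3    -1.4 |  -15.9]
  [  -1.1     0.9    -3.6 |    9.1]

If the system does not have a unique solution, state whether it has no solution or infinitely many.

x_1 = -5, x_2 = -4, x_3 = -2

Row-reduce the augmented matrix:
R1 ← R1 / (11/10).
R2 ← R2 − 7/2·R1.
R3 ← R3 + 11/10·R1.
R2 ← R2 / (-141/55).
R1 ← R1 − 9/11·R2.
R3 ← R3 − 9/5·R2.
R3 ← R3 / (-236/235).
R1 ← R1 + 13/94·R3.
R2 ← R2 + 287/94·R3.
Reading off the reduced rows gives x_1 = -5, x_2 = -4, x_3 = -2.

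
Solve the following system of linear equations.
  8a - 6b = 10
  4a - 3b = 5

infinitely many solutions

Row-reduce:
R1 ← R1 / (8).
R2 ← R2 − 4·R1.
Rank is 1 with 2 unknowns, leaving b free.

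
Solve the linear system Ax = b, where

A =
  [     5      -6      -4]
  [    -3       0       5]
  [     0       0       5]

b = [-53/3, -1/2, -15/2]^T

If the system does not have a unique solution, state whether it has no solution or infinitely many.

x_1 = -7/3, x_2 = 2, x_3 = -3/2

Row-reduce the augmented matrix:
R1 ← R1 / (5).
R2 ← R2 + 3·R1.
R2 ← R2 / (-18/5).
R1 ← R1 + 6/5·R2.
R3 ← R3 / (5).
R1 ← R1 + 5/3·R3.
R2 ← R2 + 13/18·R3.
Reading off the reduced rows gives x_1 = -7/3, x_2 = 2, x_3 = -3/2.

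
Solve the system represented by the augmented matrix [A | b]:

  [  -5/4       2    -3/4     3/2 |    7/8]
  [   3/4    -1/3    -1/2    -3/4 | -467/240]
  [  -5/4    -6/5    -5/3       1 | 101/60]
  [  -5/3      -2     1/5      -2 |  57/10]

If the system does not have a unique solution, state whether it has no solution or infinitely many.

Row-reduce the augmented matrix:
R1 ← R1 / (-5/4).
R2 ← R2 − 3/4·R1.
R3 ← R3 + 5/4·R1.
R4 ← R4 + 5/3·R1.
R2 ← R2 / (13/15).
R1 ← R1 + 8/5·R2.
R3 ← R3 + 16/5·R2.
R4 ← R4 + 14/3·R2.
R3 ← R3 / (-3451/780).
R1 ← R1 + 15/13·R3.
R2 ← R2 + 57/52·R3.
R4 ← R4 + 509/130·R3.
R4 ← R4 / (-15973/4930).
R1 ← R1 + 462/493·R4.
R2 ← R2 − 315/1972·R4.
R3 ← R3 + 6/493·R4.
Reading off the reduced rows gives x_1 = -12/5, x_2 = -1/2, x_3 = 1, x_4 = -1/4.

x_1 = -12/5, x_2 = -1/2, x_3 = 1, x_4 = -1/4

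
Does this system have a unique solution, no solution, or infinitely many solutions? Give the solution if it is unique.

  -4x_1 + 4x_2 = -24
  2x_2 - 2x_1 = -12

infinitely many solutions

Row-reduce:
R1 ← R1 / (-4).
R2 ← R2 + 2·R1.
Rank is 1 with 2 unknowns, leaving x_2 free.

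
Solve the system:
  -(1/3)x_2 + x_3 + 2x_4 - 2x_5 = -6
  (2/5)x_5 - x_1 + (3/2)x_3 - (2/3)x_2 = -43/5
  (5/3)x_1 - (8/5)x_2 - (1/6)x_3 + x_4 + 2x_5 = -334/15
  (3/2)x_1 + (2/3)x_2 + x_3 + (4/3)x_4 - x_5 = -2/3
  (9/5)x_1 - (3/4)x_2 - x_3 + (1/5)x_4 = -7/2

x_1 = 0, x_2 = 6, x_3 = -2, x_4 = -5, x_5 = -4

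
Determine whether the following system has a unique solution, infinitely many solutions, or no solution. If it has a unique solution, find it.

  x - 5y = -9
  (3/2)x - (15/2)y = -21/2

Row-reduce:
R2 ← R2 − 3/2·R1.
Row 2 reduces to 0 = 3, a contradiction. The system is inconsistent.

no solution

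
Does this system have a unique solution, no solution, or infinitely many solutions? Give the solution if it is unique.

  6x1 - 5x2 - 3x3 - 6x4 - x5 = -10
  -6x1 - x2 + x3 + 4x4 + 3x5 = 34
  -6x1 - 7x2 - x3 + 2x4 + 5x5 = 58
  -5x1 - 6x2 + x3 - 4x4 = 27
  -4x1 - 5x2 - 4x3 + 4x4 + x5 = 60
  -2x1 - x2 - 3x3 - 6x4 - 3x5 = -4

Row-reduce the augmented matrix:
R1 ← R1 / (6).
R2 ← R2 + 6·R1.
R3 ← R3 + 6·R1.
R4 ← R4 + 5·R1.
R5 ← R5 + 4·R1.
R6 ← R6 + 2·R1.
R2 ← R2 / (-6).
R1 ← R1 + 5/6·R2.
R3 ← R3 + 12·R2.
R4 ← R4 + 61/6·R2.
R5 ← R5 + 25/3·R2.
R6 ← R6 + 8/3·R2.
Swap R3 and R4.
R3 ← R3 / (17/9).
R1 ← R1 + 2/9·R3.
R2 ← R2 − 1/3·R3.
R5 ← R5 + 29/9·R3.
R6 ← R6 + 28/9·R3.
Swap R4 and R5.
R4 ← R4 / (-231/34).
R1 ← R1 + 47/34·R4.
R2 ← R2 − 45/34·R4.
R3 ← R3 + 101/34·R4.
R6 ← R6 + 278/17·R4.
Swap R5 and R6.
R5 ← R5 / (2782/231).
R1 ← R1 − 236/231·R5.
R2 ← R2 + 113/77·R5.
R3 ← R3 − 458/231·R5.
R4 ← R4 − 328/231·R5.
R6 reduces to 0 = 0, so the extra equation is consistent.
Reading off the reduced rows gives x1 = -3, x2 = -5, x3 = -2, x4 = 4, x5 = -1.

x1 = -3, x2 = -5, x3 = -2, x4 = 4, x5 = -1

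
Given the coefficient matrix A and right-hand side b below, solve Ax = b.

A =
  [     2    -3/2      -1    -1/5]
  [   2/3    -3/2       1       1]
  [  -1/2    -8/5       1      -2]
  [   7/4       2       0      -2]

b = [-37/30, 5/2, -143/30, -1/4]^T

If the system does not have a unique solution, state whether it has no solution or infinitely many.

Row-reduce the augmented matrix:
R1 ← R1 / (2).
R2 ← R2 − 2/3·R1.
R3 ← R3 + 1/2·R1.
R4 ← R4 − 7/4·R1.
R2 ← R2 / (-1).
R1 ← R1 + 3/4·R2.
R3 ← R3 + 79/40·R2.
R4 ← R4 − 53/16·R2.
R3 ← R3 / (-113/60).
R1 ← R1 + 3/2·R3.
R2 ← R2 + 4/3·R3.
R4 ← R4 − 127/24·R3.
R4 ← R4 / (-11267/1130).
R1 ← R1 − 1362/565·R4.
R2 ← R2 − 212/113·R4.
R3 ← R3 − 1247/565·R4.
Reading off the reduced rows gives x_1 = 1, x_2 = 1, x_3 = 4/3, x_4 = 2.

x_1 = 1, x_2 = 1, x_3 = 4/3, x_4 = 2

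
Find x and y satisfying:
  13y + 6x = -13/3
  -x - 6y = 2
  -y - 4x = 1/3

Row-reduce the augmented matrix:
R1 ← R1 / (6).
R2 ← R2 + 1·R1.
R3 ← R3 + 4·R1.
R2 ← R2 / (-23/6).
R1 ← R1 − 13/6·R2.
R3 ← R3 − 23/3·R2.
R3 reduces to 0 = 0, so the extra equation is consistent.
Reading off the reduced rows gives x = 0, y = -1/3.

x = 0, y = -1/3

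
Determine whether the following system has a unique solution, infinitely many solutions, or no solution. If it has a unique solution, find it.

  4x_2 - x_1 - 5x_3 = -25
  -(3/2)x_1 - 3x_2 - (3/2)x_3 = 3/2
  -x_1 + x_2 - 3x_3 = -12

infinitely many solutions

Row-reduce:
R1 ← R1 / (-1).
R2 ← R2 + 3/2·R1.
R3 ← R3 + 1·R1.
R2 ← R2 / (-9).
R1 ← R1 + 4·R2.
R3 ← R3 + 3·R2.
Rank is 2 with 3 unknowns, leaving x_3 free.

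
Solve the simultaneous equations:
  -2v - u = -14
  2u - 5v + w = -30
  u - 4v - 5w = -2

u = 2, v = 6, w = -4

Row-reduce the augmented matrix:
R1 ← R1 / (-1).
R2 ← R2 − 2·R1.
R3 ← R3 − 1·R1.
R2 ← R2 / (-9).
R1 ← R1 − 2·R2.
R3 ← R3 + 6·R2.
R3 ← R3 / (-17/3).
R1 ← R1 − 2/9·R3.
R2 ← R2 + 1/9·R3.
Reading off the reduced rows gives u = 2, v = 6, w = -4.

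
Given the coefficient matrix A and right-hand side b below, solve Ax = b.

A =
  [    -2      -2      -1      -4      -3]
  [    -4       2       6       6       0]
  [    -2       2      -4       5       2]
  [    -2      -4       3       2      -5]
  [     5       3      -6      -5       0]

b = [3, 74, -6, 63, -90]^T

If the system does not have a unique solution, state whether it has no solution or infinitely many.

x_1 = -5, x_2 = -3, x_3 = 6, x_4 = 4, x_5 = -3

Row-reduce the augmented matrix:
R1 ← R1 / (-2).
R2 ← R2 + 4·R1.
R3 ← R3 + 2·R1.
R4 ← R4 + 2·R1.
R5 ← R5 − 5·R1.
R2 ← R2 / (6).
R1 ← R1 − 1·R2.
R3 ← R3 − 4·R2.
R4 ← R4 + 2·R2.
R5 ← R5 + 2·R2.
R3 ← R3 / (-25/3).
R1 ← R1 + 5/6·R3.
R2 ← R2 − 4/3·R3.
R4 ← R4 − 20/3·R3.
R5 ← R5 + 35/6·R3.
R4 ← R4 / (52/5).
R1 ← R1 + 3/10·R4.
R2 ← R2 − 57/25·R4.
R3 ← R3 − 1/25·R4.
R5 ← R5 + 101/10·R4.
R5 ← R5 / (-141/26).
R1 ← R1 − 11/26·R5.
R2 ← R2 − 64/65·R5.
R3 ← R3 + 8/65·R5.
R4 ← R4 − 1/13·R5.
Reading off the reduced rows gives x_1 = -5, x_2 = -3, x_3 = 6, x_4 = 4, x_5 = -3.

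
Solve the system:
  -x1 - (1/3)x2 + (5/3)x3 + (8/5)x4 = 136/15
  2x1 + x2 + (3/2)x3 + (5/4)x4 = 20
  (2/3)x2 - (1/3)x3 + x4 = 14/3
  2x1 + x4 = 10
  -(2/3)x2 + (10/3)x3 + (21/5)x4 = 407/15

no solution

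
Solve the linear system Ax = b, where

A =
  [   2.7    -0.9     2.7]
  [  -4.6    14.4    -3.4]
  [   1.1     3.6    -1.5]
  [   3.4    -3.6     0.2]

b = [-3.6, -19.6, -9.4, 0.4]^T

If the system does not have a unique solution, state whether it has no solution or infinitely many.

Row-reduce the augmented matrix:
R1 ← R1 / (27/10).
R2 ← R2 + 23/5·R1.
R3 ← R3 − 11/10·R1.
R4 ← R4 − 17/5·R1.
R2 ← R2 / (193/15).
R1 ← R1 + 1/3·R2.
R3 ← R3 − 119/30·R2.
R4 ← R4 + 37/15·R2.
R3 ← R3 / (-2866/965).
R1 ← R1 − 199/193·R3.
R2 ← R2 − 18/193·R3.
R4 ← R4 + 2866/965·R3.
R4 reduces to 0 = 0, so the extra equation is consistent.
Reading off the reduced rows gives x_1 = -2, x_2 = -2, x_3 = 0.

x_1 = -2, x_2 = -2, x_3 = 0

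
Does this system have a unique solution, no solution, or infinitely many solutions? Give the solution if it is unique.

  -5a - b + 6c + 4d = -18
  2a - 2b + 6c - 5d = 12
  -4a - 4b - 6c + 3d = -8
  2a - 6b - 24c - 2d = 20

infinitely many solutions

Row-reduce:
R1 ← R1 / (-5).
R2 ← R2 − 2·R1.
R3 ← R3 + 4·R1.
R4 ← R4 − 2·R1.
R2 ← R2 / (-12/5).
R1 ← R1 − 1/5·R2.
R3 ← R3 + 16/5·R2.
R4 ← R4 + 32/5·R2.
R3 ← R3 / (-22).
R1 ← R1 + 1/2·R3.
R2 ← R2 + 7/2·R3.
R4 ← R4 + 44·R3.
Rank is 3 with 4 unknowns, leaving d free.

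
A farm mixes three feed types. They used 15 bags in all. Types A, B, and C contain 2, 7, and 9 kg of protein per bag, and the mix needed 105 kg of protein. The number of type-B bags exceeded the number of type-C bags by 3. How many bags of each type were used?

Let a = type-A bags, b = type-B bags, c = type-C bags.
  c + a + b = 15
  2a + 7b + 9c = 105
  b - c = 3
Row-reduce the augmented matrix:
R2 ← R2 − 2·R1.
R2 ← R2 / (5).
R1 ← R1 − 1·R2.
R3 ← R3 − 1·R2.
R3 ← R3 / (-12/5).
R1 ← R1 + 2/5·R3.
R2 ← R2 − 7/5·R3.
Reading off the reduced rows gives a = 2, b = 8, c = 5.

type-A bags: 2, type-B bags: 8, type-C bags: 5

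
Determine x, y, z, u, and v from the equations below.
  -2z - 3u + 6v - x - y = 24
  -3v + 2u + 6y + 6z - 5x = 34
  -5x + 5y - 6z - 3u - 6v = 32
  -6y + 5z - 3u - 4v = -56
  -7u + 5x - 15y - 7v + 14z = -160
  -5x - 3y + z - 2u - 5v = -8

x = -6, y = 4, z = -2, u = 2, v = 4

Row-reduce the augmented matrix:
R1 ← R1 / (-1).
R2 ← R2 + 5·R1.
R3 ← R3 + 5·R1.
R5 ← R5 − 5·R1.
R6 ← R6 + 5·R1.
R2 ← R2 / (11).
R1 ← R1 − 1·R2.
R3 ← R3 − 10·R2.
R4 ← R4 + 6·R2.
R5 ← R5 + 20·R2.
R6 ← R6 − 2·R2.
R3 ← R3 / (-116/11).
R1 ← R1 − 6/11·R3.
R2 ← R2 − 16/11·R3.
R4 ← R4 − 151/11·R3.
R5 ← R5 − 364/11·R3.
R6 ← R6 − 89/11·R3.
R4 ← R4 / (103/58).
R1 ← R1 − 37/29·R4.
R2 ← R2 − 31/29·R4.
R3 ← R3 − 19/58·R4.
R5 ← R5 + 56/29·R4.
R6 ← R6 − 421/58·R4.
R5 ← R5 / (-9089/103).
R1 ← R1 − 1865/103·R5.
R2 ← R2 − 1454/103·R5.
R3 ← R3 − 625/103·R5.
R4 ← R4 + 1729/103·R5.
R6 ← R6 − 9089/103·R5.
R6 reduces to 0 = 0, so the extra equation is consistent.
Reading off the reduced rows gives x = -6, y = 4, z = -2, u = 2, v = 4.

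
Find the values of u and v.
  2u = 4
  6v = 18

Row-reduce the augmented matrix:
R1 ← R1 / (2).
R2 ← R2 / (6).
Reading off the reduced rows gives u = 2, v = 3.

u = 2, v = 3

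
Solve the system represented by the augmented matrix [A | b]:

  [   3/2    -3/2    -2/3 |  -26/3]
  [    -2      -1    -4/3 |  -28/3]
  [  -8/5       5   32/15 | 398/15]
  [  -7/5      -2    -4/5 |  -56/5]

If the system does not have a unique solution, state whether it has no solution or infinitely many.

Row-reduce:
R1 ← R1 / (3/2).
R2 ← R2 + 2·R1.
R3 ← R3 + 8/5·R1.
R4 ← R4 + 7/5·R1.
R2 ← R2 / (-3).
R1 ← R1 + 1·R2.
R3 ← R3 − 17/5·R2.
R4 ← R4 + 17/5·R2.
R3 ← R3 / (-148/135).
R1 ← R1 − 8/27·R3.
R2 ← R2 − 20/27·R3.
R4 ← R4 − 148/135·R3.
Row 4 reduces to 0 = -2, a contradiction. The system is inconsistent.

no solution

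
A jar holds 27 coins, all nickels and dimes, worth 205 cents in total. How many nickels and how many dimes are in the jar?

nickels: 13, dimes: 14

Let n = nickels, d = dimes.
  n + d = 27
  5n + 10d = 205
From equation 1: n = 27 − d.
Substitute into equation 2 and solve: d = 14.
Then n = 13.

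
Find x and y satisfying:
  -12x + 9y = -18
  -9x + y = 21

x = -3, y = -6

Row-reduce the augmented matrix:
R1 ← R1 / (-12).
R2 ← R2 + 9·R1.
R2 ← R2 / (-23/4).
R1 ← R1 + 3/4·R2.
Reading off the reduced rows gives x = -3, y = -6.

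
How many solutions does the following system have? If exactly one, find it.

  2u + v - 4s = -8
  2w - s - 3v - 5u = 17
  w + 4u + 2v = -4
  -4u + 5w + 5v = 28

u = -2, v = 0, w = 4, s = 1

Row-reduce the augmented matrix:
R1 ← R1 / (2).
R2 ← R2 + 5·R1.
R3 ← R3 − 4·R1.
R4 ← R4 + 4·R1.
R2 ← R2 / (-1/2).
R1 ← R1 − 1/2·R2.
R4 ← R4 − 7·R2.
R1 ← R1 − 2·R3.
R2 ← R2 + 4·R3.
R4 ← R4 − 33·R3.
R4 ← R4 / (-426).
R1 ← R1 + 29·R4.
R2 ← R2 − 54·R4.
R3 ← R3 − 8·R4.
Reading off the reduced rows gives u = -2, v = 0, w = 4, s = 1.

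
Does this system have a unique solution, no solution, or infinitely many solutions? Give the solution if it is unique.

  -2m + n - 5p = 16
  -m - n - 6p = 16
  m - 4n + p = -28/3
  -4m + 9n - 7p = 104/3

m = 1/3, n = 5/3, p = -3

Row-reduce the augmented matrix:
R1 ← R1 / (-2).
R2 ← R2 + 1·R1.
R3 ← R3 − 1·R1.
R4 ← R4 + 4·R1.
R2 ← R2 / (-3/2).
R1 ← R1 + 1/2·R2.
R3 ← R3 + 7/2·R2.
R4 ← R4 − 7·R2.
R3 ← R3 / (20/3).
R1 ← R1 − 11/3·R3.
R2 ← R2 − 7/3·R3.
R4 ← R4 + 40/3·R3.
R4 reduces to 0 = 0, so the extra equation is consistent.
Reading off the reduced rows gives m = 1/3, n = 5/3, p = -3.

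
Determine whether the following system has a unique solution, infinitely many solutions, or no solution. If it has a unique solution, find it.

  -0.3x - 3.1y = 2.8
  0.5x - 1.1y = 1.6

Row-reduce the augmented matrix:
R1 ← R1 / (-3/10).
R2 ← R2 − 1/2·R1.
R2 ← R2 / (-94/15).
R1 ← R1 − 31/3·R2.
Reading off the reduced rows gives x = 1, y = -1.

x = 1, y = -1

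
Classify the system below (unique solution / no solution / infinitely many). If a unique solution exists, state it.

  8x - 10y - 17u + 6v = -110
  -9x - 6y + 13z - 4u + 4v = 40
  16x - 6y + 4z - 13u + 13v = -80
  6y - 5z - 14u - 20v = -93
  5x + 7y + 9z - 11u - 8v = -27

Row-reduce the augmented matrix:
R1 ← R1 / (8).
R2 ← R2 + 9·R1.
R3 ← R3 − 16·R1.
R5 ← R5 − 5·R1.
R2 ← R2 / (-69/4).
R1 ← R1 + 5/4·R2.
R3 ← R3 − 14·R2.
R4 ← R4 − 6·R2.
R5 ← R5 − 53/4·R2.
R3 ← R3 / (1004/69).
R1 ← R1 + 65/69·R3.
R2 ← R2 + 52/69·R3.
R4 ← R4 + 11/23·R3.
R5 ← R5 − 1310/69·R3.
R4 ← R4 / (-11029/502).
R1 ← R1 + 153/502·R4.
R2 ← R2 − 731/502·R4.
R3 ← R3 − 77/502·R4.
R5 ← R5 + 10567/502·R4.
R5 ← R5 / (-40049/44116).
R1 ← R1 − 9063/11029·R5.
R2 ← R2 + 51885/44116·R5.
R3 ← R3 − 12287/22058·R5.
R4 ← R4 − 16005/22058·R5.
Reading off the reduced rows gives x = -3, y = 3, z = 3, u = 4, v = 2.

x = -3, y = 3, z = 3, u = 4, v = 2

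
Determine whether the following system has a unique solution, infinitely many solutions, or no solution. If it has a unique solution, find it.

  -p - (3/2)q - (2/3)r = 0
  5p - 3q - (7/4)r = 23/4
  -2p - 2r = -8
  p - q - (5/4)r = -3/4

p = 1, q = -2, r = 3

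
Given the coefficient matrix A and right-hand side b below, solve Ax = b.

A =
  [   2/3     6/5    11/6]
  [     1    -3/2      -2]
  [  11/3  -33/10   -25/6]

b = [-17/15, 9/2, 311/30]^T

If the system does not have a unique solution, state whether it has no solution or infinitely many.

no solution

Row-reduce:
R1 ← R1 / (2/3).
R2 ← R2 − 1·R1.
R3 ← R3 − 11/3·R1.
R2 ← R2 / (-33/10).
R1 ← R1 − 9/5·R2.
R3 ← R3 + 99/10·R2.
Row 3 reduces to 0 = -2, a contradiction. The system is inconsistent.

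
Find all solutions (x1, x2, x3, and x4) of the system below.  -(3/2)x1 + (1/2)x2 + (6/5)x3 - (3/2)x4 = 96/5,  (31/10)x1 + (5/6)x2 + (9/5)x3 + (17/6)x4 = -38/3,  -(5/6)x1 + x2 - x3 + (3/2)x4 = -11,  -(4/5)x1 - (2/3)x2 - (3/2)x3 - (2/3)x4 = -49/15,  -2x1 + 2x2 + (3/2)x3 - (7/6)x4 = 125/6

Row-reduce the augmented matrix:
R1 ← R1 / (-3/2).
R2 ← R2 − 31/10·R1.
R3 ← R3 + 5/6·R1.
R4 ← R4 + 4/5·R1.
R5 ← R5 + 2·R1.
R2 ← R2 / (28/15).
R1 ← R1 + 1/3·R2.
R3 ← R3 − 13/18·R2.
R4 ← R4 + 14/15·R2.
R5 ← R5 − 4/3·R2.
R3 ← R3 / (-2791/840).
R1 ← R1 + 1/28·R3.
R2 ← R2 − 321/140·R3.
R5 ← R5 + 221/70·R3.
Swap R4 and R5.
R4 ← R4 / (-21625/16746).
R1 ← R1 − 2585/2791·R4.
R2 ← R2 − 4294/2791·R4.
R3 ← R3 + 6140/8373·R4.
R5 reduces to 0 = 0, so the extra equation is consistent.
Reading off the reduced rows gives x1 = -3, x2 = 0, x3 = 6, x4 = -5.

x1 = -3, x2 = 0, x3 = 6, x4 = -5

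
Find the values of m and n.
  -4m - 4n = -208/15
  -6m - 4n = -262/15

m = 9/5, n = 5/3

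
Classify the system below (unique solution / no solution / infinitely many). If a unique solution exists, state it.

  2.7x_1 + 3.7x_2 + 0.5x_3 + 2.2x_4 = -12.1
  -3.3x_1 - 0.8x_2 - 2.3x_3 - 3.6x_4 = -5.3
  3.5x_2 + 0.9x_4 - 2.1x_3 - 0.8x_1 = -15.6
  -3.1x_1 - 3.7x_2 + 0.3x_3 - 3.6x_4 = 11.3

Row-reduce the augmented matrix:
R1 ← R1 / (27/10).
R2 ← R2 + 33/10·R1.
R3 ← R3 + 4/5·R1.
R4 ← R4 + 31/10·R1.
R2 ← R2 / (67/18).
R1 ← R1 − 37/27·R2.
R3 ← R3 − 1241/270·R2.
R4 ← R4 − 74/135·R2.
R3 ← R3 / (1343/10050).
R1 ← R1 − 811/1005·R3.
R2 ← R2 + 152/335·R3.
R4 ← R4 − 5642/5025·R3.
R4 ← R4 / (-157343/6715).
R1 ← R1 + 20165/1343·R4.
R2 ← R2 − 11878/1343·R4.
R3 ← R3 − 26903/1343·R4.
Reading off the reduced rows gives x_1 = -1, x_2 = -4, x_3 = 2, x_4 = 2.

x_1 = -1, x_2 = -4, x_3 = 2, x_4 = 2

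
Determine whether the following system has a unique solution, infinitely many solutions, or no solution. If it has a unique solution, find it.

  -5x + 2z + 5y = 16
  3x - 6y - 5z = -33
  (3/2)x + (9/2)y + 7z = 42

infinitely many solutions

Row-reduce:
R1 ← R1 / (-5).
R2 ← R2 − 3·R1.
R3 ← R3 − 3/2·R1.
R2 ← R2 / (-3).
R1 ← R1 + 1·R2.
R3 ← R3 − 6·R2.
Rank is 2 with 3 unknowns, leaving z free.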